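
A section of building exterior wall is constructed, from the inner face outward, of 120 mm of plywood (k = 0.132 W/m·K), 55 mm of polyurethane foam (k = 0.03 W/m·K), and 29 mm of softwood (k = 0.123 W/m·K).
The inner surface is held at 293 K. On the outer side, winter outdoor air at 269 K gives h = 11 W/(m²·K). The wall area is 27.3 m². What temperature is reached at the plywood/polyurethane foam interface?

T ≈ 286 K

Thermal resistances in series:
R_plywood = L/(kA) = 0.12/(0.132×27.3) = 0.0333 K/W
R_polyurethane foam = L/(kA) = 0.055/(0.03×27.3) = 0.06716 K/W
R_softwood = L/(kA) = 0.029/(0.123×27.3) = 0.008636 K/W
R_outer film = 1/(h_o·A) = 1/(11×27.3) = 0.00333 K/W
R_total = 0.1124 K/W;  Q = ΔT/R_total = 24/0.1124 = 213.5 W
T_interface = T_inner − Q·ΣR(inner→interface) = 293 − 213×0.0333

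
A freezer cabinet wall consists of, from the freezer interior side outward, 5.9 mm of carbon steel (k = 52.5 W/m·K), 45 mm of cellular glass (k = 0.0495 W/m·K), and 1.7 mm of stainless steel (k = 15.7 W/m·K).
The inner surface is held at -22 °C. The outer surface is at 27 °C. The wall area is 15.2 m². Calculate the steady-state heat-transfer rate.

Thermal resistances in series:
R_carbon steel = L/(kA) = 0.0059/(52.5×15.2) = 7.393×10^-6 K/W
R_cellular glass = L/(kA) = 0.045/(0.0495×15.2) = 0.05981 K/W
R_stainless steel = L/(kA) = 0.0017/(15.7×15.2) = 7.124×10^-6 K/W
R_total = 0.05982 K/W
Q = ΔT / R_total = 49 / 0.05982

Q ≈ 819 W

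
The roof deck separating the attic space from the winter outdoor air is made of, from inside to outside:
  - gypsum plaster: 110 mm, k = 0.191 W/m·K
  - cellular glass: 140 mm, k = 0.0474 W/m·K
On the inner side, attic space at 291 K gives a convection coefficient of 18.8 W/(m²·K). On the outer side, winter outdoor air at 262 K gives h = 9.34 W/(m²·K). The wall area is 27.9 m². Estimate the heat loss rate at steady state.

Model the wall as resistances in series:
R_inner film = 1/(h_i·A) = 1/(18.8×27.9) = 0.001907 K/W
R_gypsum plaster = L/(kA) = 0.11/(0.191×27.9) = 0.02064 K/W
R_cellular glass = L/(kA) = 0.14/(0.0474×27.9) = 0.1059 K/W
R_outer film = 1/(h_o·A) = 1/(9.34×27.9) = 0.003838 K/W
R_total = 0.1322 K/W
Q = ΔT / R_total = 29 / 0.1322

Q ≈ 219 W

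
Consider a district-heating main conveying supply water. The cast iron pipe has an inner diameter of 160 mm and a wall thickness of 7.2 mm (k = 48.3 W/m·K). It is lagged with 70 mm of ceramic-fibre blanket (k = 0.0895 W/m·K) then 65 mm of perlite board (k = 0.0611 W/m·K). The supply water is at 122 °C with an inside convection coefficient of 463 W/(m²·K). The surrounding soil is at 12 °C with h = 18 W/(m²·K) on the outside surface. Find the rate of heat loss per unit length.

q′ ≈ 55.2 W/m

Radial resistances (cylindrical: R_cond = ln(r_o/r_i)/(2πkL), R_conv = 1/(h·2πrL)):
R_inner film = 1/(h_i·2πr₁L) = 1/(463×2π×0.08×1) = 0.004297 K/W
R_cast iron pipe wall = ln(87.2/80)/(2π×48.3×1) = 2.84×10^-4 K/W
R_ceramic-fibre blanket = ln(157.2/87.2)/(2π×0.0895×1) = 1.048 K/W
R_perlite board = ln(222.2/157.2)/(2π×0.0611×1) = 0.9014 K/W
R_outer film = 1/(h_o·2πr_oL) = 1/(18×2π×0.2222×1) = 0.03979 K/W
R_total = 1.994 K/W
Q = ΔT/R_total = 110/1.994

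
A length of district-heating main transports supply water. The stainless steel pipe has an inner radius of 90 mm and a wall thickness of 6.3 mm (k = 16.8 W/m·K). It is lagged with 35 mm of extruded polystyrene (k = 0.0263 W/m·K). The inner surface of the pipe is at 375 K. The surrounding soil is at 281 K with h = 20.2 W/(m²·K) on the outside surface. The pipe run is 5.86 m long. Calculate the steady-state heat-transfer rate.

Per-layer cylindrical resistances, series-summed:
R_stainless steel pipe wall = ln(96.3/90)/(2π×16.8×5.86) = 1.094×10^-4 K/W
R_extruded polystyrene = ln(131.3/96.3)/(2π×0.0263×5.86) = 0.3201 K/W
R_outer film = 1/(h_o·2πr_oL) = 1/(20.2×2π×0.1313×5.86) = 0.01024 K/W
R_total = 0.3305 K/W
Q = ΔT/R_total = 94/0.3305

Q ≈ 284 W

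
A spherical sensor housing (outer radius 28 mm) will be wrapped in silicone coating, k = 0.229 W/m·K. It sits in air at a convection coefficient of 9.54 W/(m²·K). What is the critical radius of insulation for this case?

r_cr ≈ 48 mm

For a sphere r_cr = 2k/h = 2×0.229/9.54
r_cr = 48 mm; since the bare radius (28 mm) is below r_cr, adding a thin layer of insulation will *increase* heat loss.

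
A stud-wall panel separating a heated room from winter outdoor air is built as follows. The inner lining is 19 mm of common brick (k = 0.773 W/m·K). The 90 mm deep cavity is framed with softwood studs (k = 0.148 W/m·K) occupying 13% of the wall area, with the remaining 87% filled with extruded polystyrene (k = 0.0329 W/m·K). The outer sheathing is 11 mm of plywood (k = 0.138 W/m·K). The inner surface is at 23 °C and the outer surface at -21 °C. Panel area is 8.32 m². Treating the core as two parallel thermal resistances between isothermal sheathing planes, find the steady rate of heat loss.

Sheathing layers in series; stud and cavity paths in parallel between them.
R_inner = 0.019/(0.773×8.32) = 0.002954 K/W
R_stud  = 0.09/(0.148×0.13×8.32) = 0.5622 K/W
R_cav   = 0.09/(0.0329×0.87×8.32) = 0.3779 K/W
1/R_core = 1/R_stud + 1/R_cav → R_core = 0.226 K/W
R_outer = 0.011/(0.138×8.32) = 0.009581 K/W
R_total = 0.2385 K/W
Q = ΔT/R_total = 44/0.2385

Q ≈ 184 W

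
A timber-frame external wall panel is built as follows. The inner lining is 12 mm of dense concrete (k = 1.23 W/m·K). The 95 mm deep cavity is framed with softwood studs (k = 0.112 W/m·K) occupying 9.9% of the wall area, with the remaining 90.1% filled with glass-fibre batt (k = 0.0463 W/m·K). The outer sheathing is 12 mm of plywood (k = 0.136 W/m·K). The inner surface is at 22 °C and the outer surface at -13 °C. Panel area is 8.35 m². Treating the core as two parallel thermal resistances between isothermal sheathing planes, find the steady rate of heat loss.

Q ≈ 154 W

Sheathing layers in series; stud and cavity paths in parallel between them.
R_inner = 0.012/(1.23×8.35) = 0.001168 K/W
R_stud  = 0.095/(0.112×0.099×8.35) = 1.026 K/W
R_cav   = 0.095/(0.0463×0.901×8.35) = 0.2727 K/W
1/R_core = 1/R_stud + 1/R_cav → R_core = 0.2155 K/W
R_outer = 0.012/(0.136×8.35) = 0.01057 K/W
R_total = 0.2272 K/W
Q = ΔT/R_total = 35/0.2272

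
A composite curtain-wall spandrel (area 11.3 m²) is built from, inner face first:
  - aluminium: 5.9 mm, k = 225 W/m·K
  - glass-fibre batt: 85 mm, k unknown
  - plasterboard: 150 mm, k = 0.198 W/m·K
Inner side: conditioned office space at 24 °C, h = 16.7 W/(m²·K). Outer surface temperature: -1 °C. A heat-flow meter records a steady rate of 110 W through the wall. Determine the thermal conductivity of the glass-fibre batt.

Treating each layer as a thermal resistance in series:
R_inner film = 1/(h_i·A) = 1/(16.7×11.3) = 0.005299 K/W
R_aluminium = L/(kA) = 0.0059/(225×11.3) = 2.321×10^-6 K/W
R_plasterboard = L/(kA) = 0.15/(0.198×11.3) = 0.06704 K/W
Sum of known resistances R_other = 0.07234 K/W
Total R = ΔT/Q = 25/110 = 0.2273 K/W
R_glass-fibre batt = R_total − R_other = 0.1549 K/W
k = L/(R·A) = 0.085/(0.1549×11.3)

k ≈ 0.0486 W/(m·K)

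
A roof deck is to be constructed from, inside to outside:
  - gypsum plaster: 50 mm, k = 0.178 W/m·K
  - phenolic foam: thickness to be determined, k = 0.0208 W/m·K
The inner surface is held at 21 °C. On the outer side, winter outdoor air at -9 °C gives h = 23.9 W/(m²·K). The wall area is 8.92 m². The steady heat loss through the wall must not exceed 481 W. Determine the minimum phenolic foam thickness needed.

Using the resistance-network approach (series):
R_gypsum plaster = L/(kA) = 0.05/(0.178×8.92) = 0.03149 K/W
R_outer film = 1/(h_o·A) = 1/(23.9×8.92) = 0.004691 K/W
Sum of the known resistances R_other = 0.03618 K/W
Required total resistance R_tot = ΔT/Q_allow = 30/481 = 0.06237 K/W
R_phenolic foam = R_tot − R_other = 0.02619 K/W
L = R·k·A = 0.02619×0.0208×8.92

L ≈ 4.86 mm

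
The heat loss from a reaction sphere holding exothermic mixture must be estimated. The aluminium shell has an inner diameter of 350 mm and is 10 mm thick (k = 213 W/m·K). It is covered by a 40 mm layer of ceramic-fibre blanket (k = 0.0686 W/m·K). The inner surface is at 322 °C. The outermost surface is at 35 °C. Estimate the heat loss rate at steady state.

Q ≈ 257 W

For a spherical shell R = (1/r₁ − 1/r₂)/(4πk); film R = 1/(h·4πr²). In series:
R_aluminium shell = (1/0.175 − 1/0.185)/(4π×213) = 1.154×10^-4 K/W
R_ceramic-fibre blanket = (1/0.185 − 1/0.225)/(4π×0.0686) = 1.115 K/W
R_total = 1.115 K/W
Q = ΔT/R_total = 287/1.115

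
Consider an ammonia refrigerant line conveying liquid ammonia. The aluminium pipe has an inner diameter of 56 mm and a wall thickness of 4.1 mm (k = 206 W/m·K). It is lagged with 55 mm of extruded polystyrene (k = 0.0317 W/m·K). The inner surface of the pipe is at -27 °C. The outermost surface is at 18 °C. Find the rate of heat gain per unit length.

Cylindrical conduction, so R = ln(r₂/r₁)/(2πkL) per layer, in series:
R_aluminium pipe wall = ln(32.1/28)/(2π×206×1) = 1.056×10^-4 K/W
R_extruded polystyrene = ln(87.1/32.1)/(2π×0.0317×1) = 5.012 K/W
R_total = 5.012 K/W
Q = ΔT/R_total = 45/5.012

q′ ≈ 8.98 W/m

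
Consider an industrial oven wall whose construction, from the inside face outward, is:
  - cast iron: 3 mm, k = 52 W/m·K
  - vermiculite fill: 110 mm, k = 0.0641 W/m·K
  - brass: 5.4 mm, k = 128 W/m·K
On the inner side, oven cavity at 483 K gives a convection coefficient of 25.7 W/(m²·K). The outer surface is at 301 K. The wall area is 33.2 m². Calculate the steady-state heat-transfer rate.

Using the resistance-network approach (series):
R_inner film = 1/(h_i·A) = 1/(25.7×33.2) = 0.001172 K/W
R_cast iron = L/(kA) = 0.003/(52×33.2) = 1.738×10^-6 K/W
R_vermiculite fill = L/(kA) = 0.11/(0.0641×33.2) = 0.05169 K/W
R_brass = L/(kA) = 0.0054/(128×33.2) = 1.271×10^-6 K/W
R_total = 0.05286 K/W
Q = ΔT / R_total = 182 / 0.05286

Q ≈ 3440 W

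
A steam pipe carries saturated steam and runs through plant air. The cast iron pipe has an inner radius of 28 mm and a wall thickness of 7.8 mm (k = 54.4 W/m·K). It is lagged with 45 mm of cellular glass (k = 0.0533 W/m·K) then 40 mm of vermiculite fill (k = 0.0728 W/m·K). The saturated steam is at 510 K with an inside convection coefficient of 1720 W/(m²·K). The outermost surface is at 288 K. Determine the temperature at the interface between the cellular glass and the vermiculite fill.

Cylindrical conduction, so R = ln(r₂/r₁)/(2πkL) per layer, in series:
R_inner film = 1/(h_i·2πr₁L) = 1/(1720×2π×0.028×1) = 0.003305 K/W
R_cast iron pipe wall = ln(35.8/28)/(2π×54.4×1) = 7.19×10^-4 K/W
R_cellular glass = ln(80.8/35.8)/(2π×0.0533×1) = 2.431 K/W
R_vermiculite fill = ln(120.8/80.8)/(2π×0.0728×1) = 0.8792 K/W
R_total = 3.314 K/W
Q = ΔT/R_total = 222/3.314
Q = 67 W/m
T_interface = T_inner − Q·ΣR(inner→interface) = 510 − 67×2.435

T ≈ 347 K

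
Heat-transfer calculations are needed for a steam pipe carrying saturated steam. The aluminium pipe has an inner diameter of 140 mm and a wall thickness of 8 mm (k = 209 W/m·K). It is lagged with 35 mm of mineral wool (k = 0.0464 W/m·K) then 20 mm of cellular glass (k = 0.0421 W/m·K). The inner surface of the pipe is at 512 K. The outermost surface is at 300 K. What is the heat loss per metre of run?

q′ ≈ 112 W/m

Cylindrical conduction, so R = ln(r₂/r₁)/(2πkL) per layer, in series:
R_aluminium pipe wall = ln(78/70)/(2π×209×1) = 8.241×10^-5 K/W
R_mineral wool = ln(113/78)/(2π×0.0464×1) = 1.271 K/W
R_cellular glass = ln(133/113)/(2π×0.0421×1) = 0.6161 K/W
R_total = 1.888 K/W
Q = ΔT/R_total = 212/1.888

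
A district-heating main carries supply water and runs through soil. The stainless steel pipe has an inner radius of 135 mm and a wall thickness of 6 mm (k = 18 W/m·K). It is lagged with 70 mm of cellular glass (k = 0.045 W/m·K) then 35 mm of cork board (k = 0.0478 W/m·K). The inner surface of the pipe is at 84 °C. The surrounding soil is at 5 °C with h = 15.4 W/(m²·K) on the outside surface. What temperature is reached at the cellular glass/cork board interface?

T ≈ 27.1 °C

Cylindrical conduction, so R = ln(r₂/r₁)/(2πkL) per layer, in series:
R_stainless steel pipe wall = ln(141/135)/(2π×18×1) = 3.845×10^-4 K/W
R_cellular glass = ln(211/141)/(2π×0.045×1) = 1.426 K/W
R_cork board = ln(246/211)/(2π×0.0478×1) = 0.511 K/W
R_outer film = 1/(h_o·2πr_oL) = 1/(15.4×2π×0.246×1) = 0.04201 K/W
R_total = 1.979 K/W
Q = ΔT/R_total = 79/1.979
Q = 39.9 W/m
T_interface = T_inner − Q·ΣR(inner→interface) = 84 − 39.9×1.426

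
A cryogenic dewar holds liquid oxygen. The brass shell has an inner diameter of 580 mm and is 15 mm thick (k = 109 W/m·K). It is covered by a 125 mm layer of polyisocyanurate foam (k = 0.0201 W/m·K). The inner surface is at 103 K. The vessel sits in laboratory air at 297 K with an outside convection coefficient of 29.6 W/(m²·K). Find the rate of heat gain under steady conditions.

Q ≈ 51.2 W

Each spherical layer contributes R = (1/r_i − 1/r_o)/(4πk):
R_brass shell = (1/0.29 − 1/0.305)/(4π×109) = 1.238×10^-4 K/W
R_polyisocyanurate foam = (1/0.305 − 1/0.43)/(4π×0.0201) = 3.773 K/W
R_outer film = 1/(h·4πr_o²) = 1/(29.6×4π×0.43²) = 0.01454 K/W
R_total = 3.788 K/W
Q = ΔT/R_total = 194/3.788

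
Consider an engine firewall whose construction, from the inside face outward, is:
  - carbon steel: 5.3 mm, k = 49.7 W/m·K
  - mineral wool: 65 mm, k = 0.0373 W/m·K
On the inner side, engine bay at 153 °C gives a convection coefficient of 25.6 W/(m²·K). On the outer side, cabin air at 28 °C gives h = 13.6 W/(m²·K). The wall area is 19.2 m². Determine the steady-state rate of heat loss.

Q ≈ 1290 W

Using the resistance-network approach (series):
R_inner film = 1/(h_i·A) = 1/(25.6×19.2) = 0.002035 K/W
R_carbon steel = L/(kA) = 0.0053/(49.7×19.2) = 5.554×10^-6 K/W
R_mineral wool = L/(kA) = 0.065/(0.0373×19.2) = 0.09076 K/W
R_outer film = 1/(h_o·A) = 1/(13.6×19.2) = 0.00383 K/W
R_total = 0.09663 K/W
Q = ΔT / R_total = 125 / 0.09663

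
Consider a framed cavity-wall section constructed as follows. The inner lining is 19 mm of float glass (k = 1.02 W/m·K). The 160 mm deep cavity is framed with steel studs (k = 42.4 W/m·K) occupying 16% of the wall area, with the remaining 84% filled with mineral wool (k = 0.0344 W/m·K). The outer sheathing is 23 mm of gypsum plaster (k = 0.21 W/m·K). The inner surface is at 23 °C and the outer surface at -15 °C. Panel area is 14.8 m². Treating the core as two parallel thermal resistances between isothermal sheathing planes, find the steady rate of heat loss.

Q ≈ 3710 W

Sheathing layers in series; stud and cavity paths in parallel between them.
R_inner = 0.019/(1.02×14.8) = 0.001259 K/W
R_stud  = 0.16/(42.4×0.16×14.8) = 0.001594 K/W
R_cav   = 0.16/(0.0344×0.84×14.8) = 0.3741 K/W
1/R_core = 1/R_stud + 1/R_cav → R_core = 0.001587 K/W
R_outer = 0.023/(0.21×14.8) = 0.0074 K/W
R_total = 0.01025 K/W
Q = ΔT/R_total = 38/0.01025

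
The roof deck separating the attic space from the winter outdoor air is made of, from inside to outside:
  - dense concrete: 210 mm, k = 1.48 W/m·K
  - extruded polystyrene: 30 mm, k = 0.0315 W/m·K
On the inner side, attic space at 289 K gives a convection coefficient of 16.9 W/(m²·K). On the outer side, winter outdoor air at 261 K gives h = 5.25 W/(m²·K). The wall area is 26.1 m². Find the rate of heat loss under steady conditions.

Q ≈ 544 W

Series thermal resistances:
R_inner film = 1/(h_i·A) = 1/(16.9×26.1) = 0.002267 K/W
R_dense concrete = L/(kA) = 0.21/(1.48×26.1) = 0.005436 K/W
R_extruded polystyrene = L/(kA) = 0.03/(0.0315×26.1) = 0.03649 K/W
R_outer film = 1/(h_o·A) = 1/(5.25×26.1) = 0.007298 K/W
R_total = 0.05149 K/W
Q = ΔT / R_total = 28 / 0.05149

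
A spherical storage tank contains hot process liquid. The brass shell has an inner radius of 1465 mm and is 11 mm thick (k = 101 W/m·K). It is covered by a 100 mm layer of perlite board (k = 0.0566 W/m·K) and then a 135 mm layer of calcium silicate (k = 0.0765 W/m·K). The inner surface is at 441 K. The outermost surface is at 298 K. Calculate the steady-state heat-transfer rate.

Q ≈ 1270 W

Radial (spherical) resistances in series:
R_brass shell = (1/1.465 − 1/1.476)/(4π×101) = 4.008×10^-6 K/W
R_perlite board = (1/1.476 − 1/1.576)/(4π×0.0566) = 0.06044 K/W
R_calcium silicate = (1/1.576 − 1/1.711)/(4π×0.0765) = 0.05208 K/W
R_total = 0.1125 K/W
Q = ΔT/R_total = 143/0.1125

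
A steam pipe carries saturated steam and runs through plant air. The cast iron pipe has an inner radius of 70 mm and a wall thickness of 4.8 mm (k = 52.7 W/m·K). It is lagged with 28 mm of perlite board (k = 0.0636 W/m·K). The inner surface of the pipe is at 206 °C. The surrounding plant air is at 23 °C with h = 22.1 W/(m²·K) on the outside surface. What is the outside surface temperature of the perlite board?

T ≈ 37.8 °C

Treating each annulus and film as a series resistance:
R_cast iron pipe wall = ln(74.8/70)/(2π×52.7×1) = 2.003×10^-4 K/W
R_perlite board = ln(102.8/74.8)/(2π×0.0636×1) = 0.7957 K/W
R_outer film = 1/(h_o·2πr_oL) = 1/(22.1×2π×0.1028×1) = 0.07005 K/W
R_total = 0.8659 K/W
Q = ΔT/R_total = 183/0.8659
Q = 211 W/m
T_interface = T_inner − Q·ΣR(inner→interface) = 206 − 211×0.7959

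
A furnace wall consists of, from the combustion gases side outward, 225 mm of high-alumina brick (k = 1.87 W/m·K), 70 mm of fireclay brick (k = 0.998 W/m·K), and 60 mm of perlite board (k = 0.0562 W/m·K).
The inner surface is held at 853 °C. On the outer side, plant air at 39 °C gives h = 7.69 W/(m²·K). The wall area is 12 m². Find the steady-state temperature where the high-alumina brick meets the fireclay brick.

Using the resistance-network approach (series):
R_high-alumina brick = L/(kA) = 0.225/(1.87×12) = 0.01003 K/W
R_fireclay brick = L/(kA) = 0.07/(0.998×12) = 0.005845 K/W
R_perlite board = L/(kA) = 0.06/(0.0562×12) = 0.08897 K/W
R_outer film = 1/(h_o·A) = 1/(7.69×12) = 0.01084 K/W
R_total = 0.1157 K/W;  Q = ΔT/R_total = 814/0.1157 = 7037 W
T_interface = T_inner − Q·ΣR(inner→interface) = 853 − 7040×0.01003

T ≈ 782 °C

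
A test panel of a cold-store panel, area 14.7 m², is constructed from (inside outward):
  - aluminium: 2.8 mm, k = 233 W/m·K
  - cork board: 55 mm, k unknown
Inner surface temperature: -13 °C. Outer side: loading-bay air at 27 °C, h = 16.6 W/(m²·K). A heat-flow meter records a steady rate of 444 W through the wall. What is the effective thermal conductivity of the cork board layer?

k ≈ 0.0435 W/(m·K)

Using the resistance-network approach (series):
R_aluminium = L/(kA) = 0.0028/(233×14.7) = 8.175×10^-7 K/W
R_outer film = 1/(h_o·A) = 1/(16.6×14.7) = 0.004098 K/W
Sum of known resistances R_other = 0.004099 K/W
Total R = ΔT/Q = 40/444 = 0.09009 K/W
R_cork board = R_total − R_other = 0.08599 K/W
k = L/(R·A) = 0.055/(0.08599×14.7)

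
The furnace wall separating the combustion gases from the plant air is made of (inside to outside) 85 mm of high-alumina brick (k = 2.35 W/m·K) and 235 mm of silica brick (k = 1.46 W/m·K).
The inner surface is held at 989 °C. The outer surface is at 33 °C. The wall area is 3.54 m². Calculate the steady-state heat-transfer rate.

Using the resistance-network approach (series):
R_high-alumina brick = L/(kA) = 0.085/(2.35×3.54) = 0.01022 K/W
R_silica brick = L/(kA) = 0.235/(1.46×3.54) = 0.04547 K/W
R_total = 0.05569 K/W
Q = ΔT / R_total = 956 / 0.05569

Q ≈ 17200 W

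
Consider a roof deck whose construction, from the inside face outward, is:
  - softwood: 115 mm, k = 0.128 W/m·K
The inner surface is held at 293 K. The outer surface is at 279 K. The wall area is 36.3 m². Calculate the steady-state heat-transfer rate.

Q ≈ 566 W

Treating each layer as a thermal resistance in series:
R_softwood = L/(kA) = 0.115/(0.128×36.3) = 0.02475 K/W
R_total = 0.02475 K/W
Q = ΔT / R_total = 14 / 0.02475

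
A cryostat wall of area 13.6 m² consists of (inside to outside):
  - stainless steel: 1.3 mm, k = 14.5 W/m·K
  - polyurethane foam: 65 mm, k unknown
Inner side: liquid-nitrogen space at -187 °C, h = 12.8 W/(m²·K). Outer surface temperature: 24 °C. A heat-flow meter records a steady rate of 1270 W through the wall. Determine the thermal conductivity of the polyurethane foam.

Treating each layer as a thermal resistance in series:
R_inner film = 1/(h_i·A) = 1/(12.8×13.6) = 0.005744 K/W
R_stainless steel = L/(kA) = 0.0013/(14.5×13.6) = 6.592×10^-6 K/W
Sum of known resistances R_other = 0.005751 K/W
Total R = ΔT/Q = 211/1270 = 0.1661 K/W
R_polyurethane foam = R_total − R_other = 0.1604 K/W
k = L/(R·A) = 0.065/(0.1604×13.6)

k ≈ 0.0298 W/(m·K)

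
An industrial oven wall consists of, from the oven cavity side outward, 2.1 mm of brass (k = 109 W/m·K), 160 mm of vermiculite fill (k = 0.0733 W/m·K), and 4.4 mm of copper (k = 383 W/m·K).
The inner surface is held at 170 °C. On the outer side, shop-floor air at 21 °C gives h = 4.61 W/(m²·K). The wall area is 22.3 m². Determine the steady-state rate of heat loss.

Q ≈ 1380 W

Treating each layer as a thermal resistance in series:
R_brass = L/(kA) = 0.0021/(109×22.3) = 8.639×10^-7 K/W
R_vermiculite fill = L/(kA) = 0.16/(0.0733×22.3) = 0.09788 K/W
R_copper = L/(kA) = 0.0044/(383×22.3) = 5.152×10^-7 K/W
R_outer film = 1/(h_o·A) = 1/(4.61×22.3) = 0.009727 K/W
R_total = 0.1076 K/W
Q = ΔT / R_total = 149 / 0.1076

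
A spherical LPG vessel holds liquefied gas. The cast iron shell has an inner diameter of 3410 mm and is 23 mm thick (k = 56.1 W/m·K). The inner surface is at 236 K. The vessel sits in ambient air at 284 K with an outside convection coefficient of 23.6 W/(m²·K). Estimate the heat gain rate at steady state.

For a spherical shell R = (1/r₁ − 1/r₂)/(4πk); film R = 1/(h·4πr²). In series:
R_cast iron shell = (1/1.705 − 1/1.728)/(4π×56.1) = 1.107×10^-5 K/W
R_outer film = 1/(h·4πr_o²) = 1/(23.6×4π×1.728²) = 0.001129 K/W
R_total = 0.00114 K/W
Q = ΔT/R_total = 48/0.00114

Q ≈ 42100 W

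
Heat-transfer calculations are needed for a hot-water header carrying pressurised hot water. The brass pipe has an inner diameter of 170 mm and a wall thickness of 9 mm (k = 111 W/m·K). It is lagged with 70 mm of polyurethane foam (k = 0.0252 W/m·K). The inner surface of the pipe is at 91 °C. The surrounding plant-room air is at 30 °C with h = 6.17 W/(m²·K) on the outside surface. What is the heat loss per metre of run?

q′ ≈ 16.6 W/m

For a radial system each layer contributes R = ln(r_out/r_in)/(2πkL); films add R = 1/(hA).
R_brass pipe wall = ln(94/85)/(2π×111×1) = 1.443×10^-4 K/W
R_polyurethane foam = ln(164/94)/(2π×0.0252×1) = 3.515 K/W
R_outer film = 1/(h_o·2πr_oL) = 1/(6.17×2π×0.164×1) = 0.1573 K/W
R_total = 3.673 K/W
Q = ΔT/R_total = 61/3.673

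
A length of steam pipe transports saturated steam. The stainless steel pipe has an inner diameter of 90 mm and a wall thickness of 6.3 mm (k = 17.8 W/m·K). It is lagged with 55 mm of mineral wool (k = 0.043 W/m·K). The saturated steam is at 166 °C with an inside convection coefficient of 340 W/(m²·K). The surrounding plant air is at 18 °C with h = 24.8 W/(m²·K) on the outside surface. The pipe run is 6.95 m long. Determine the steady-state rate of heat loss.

Radial resistances (cylindrical: R_cond = ln(r_o/r_i)/(2πkL), R_conv = 1/(h·2πrL)):
R_inner film = 1/(h_i·2πr₁L) = 1/(340×2π×0.045×6.95) = 0.001497 K/W
R_stainless steel pipe wall = ln(51.3/45)/(2π×17.8×6.95) = 1.686×10^-4 K/W
R_mineral wool = ln(106.3/51.3)/(2π×0.043×6.95) = 0.388 K/W
R_outer film = 1/(h_o·2πr_oL) = 1/(24.8×2π×0.1063×6.95) = 0.008687 K/W
R_total = 0.3984 K/W
Q = ΔT/R_total = 148/0.3984

Q ≈ 372 W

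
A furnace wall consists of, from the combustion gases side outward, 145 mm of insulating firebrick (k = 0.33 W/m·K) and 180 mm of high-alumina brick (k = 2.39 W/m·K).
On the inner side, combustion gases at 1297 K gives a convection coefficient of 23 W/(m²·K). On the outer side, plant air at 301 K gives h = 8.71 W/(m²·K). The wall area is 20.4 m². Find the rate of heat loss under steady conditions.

Model the wall as resistances in series:
R_inner film = 1/(h_i·A) = 1/(23×20.4) = 0.002131 K/W
R_insulating firebrick = L/(kA) = 0.145/(0.33×20.4) = 0.02154 K/W
R_high-alumina brick = L/(kA) = 0.18/(2.39×20.4) = 0.003692 K/W
R_outer film = 1/(h_o·A) = 1/(8.71×20.4) = 0.005628 K/W
R_total = 0.03299 K/W
Q = ΔT / R_total = 996 / 0.03299

Q ≈ 30200 W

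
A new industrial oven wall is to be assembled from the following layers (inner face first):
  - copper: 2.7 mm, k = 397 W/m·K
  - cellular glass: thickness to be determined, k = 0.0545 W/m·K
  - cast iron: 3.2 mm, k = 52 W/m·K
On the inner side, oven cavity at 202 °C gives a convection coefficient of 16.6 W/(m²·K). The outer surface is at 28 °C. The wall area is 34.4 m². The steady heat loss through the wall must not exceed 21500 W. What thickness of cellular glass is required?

Treating each layer as a thermal resistance in series:
R_inner film = 1/(h_i·A) = 1/(16.6×34.4) = 0.001751 K/W
R_copper = L/(kA) = 0.0027/(397×34.4) = 1.977×10^-7 K/W
R_cast iron = L/(kA) = 0.0032/(52×34.4) = 1.789×10^-6 K/W
Sum of the known resistances R_other = 0.001753 K/W
Required total resistance R_tot = ΔT/Q_allow = 174/21500 = 0.008093 K/W
R_cellular glass = R_tot − R_other = 0.00634 K/W
L = R·k·A = 0.00634×0.0545×34.4

L ≈ 11.9 mm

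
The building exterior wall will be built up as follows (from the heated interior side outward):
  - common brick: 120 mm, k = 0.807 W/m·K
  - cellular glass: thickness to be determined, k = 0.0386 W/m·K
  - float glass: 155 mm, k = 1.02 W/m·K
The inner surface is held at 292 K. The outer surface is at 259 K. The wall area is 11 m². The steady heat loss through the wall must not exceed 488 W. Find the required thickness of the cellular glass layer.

Model the wall as resistances in series:
R_common brick = L/(kA) = 0.12/(0.807×11) = 0.01352 K/W
R_float glass = L/(kA) = 0.155/(1.02×11) = 0.01381 K/W
Sum of the known resistances R_other = 0.02733 K/W
Required total resistance R_tot = ΔT/Q_allow = 33/488 = 0.06762 K/W
R_cellular glass = R_tot − R_other = 0.04029 K/W
L = R·k·A = 0.04029×0.0386×11

L ≈ 17.1 mm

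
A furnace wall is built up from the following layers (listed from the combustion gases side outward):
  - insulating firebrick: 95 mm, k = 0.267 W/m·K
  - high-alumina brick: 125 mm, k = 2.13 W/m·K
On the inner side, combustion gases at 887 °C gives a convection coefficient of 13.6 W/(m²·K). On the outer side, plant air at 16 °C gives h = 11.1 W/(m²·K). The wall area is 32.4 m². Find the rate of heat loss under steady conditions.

Q ≈ 48800 W

Model the wall as resistances in series:
R_inner film = 1/(h_i·A) = 1/(13.6×32.4) = 0.002269 K/W
R_insulating firebrick = L/(kA) = 0.095/(0.267×32.4) = 0.01098 K/W
R_high-alumina brick = L/(kA) = 0.125/(2.13×32.4) = 0.001811 K/W
R_outer film = 1/(h_o·A) = 1/(11.1×32.4) = 0.002781 K/W
R_total = 0.01784 K/W
Q = ΔT / R_total = 871 / 0.01784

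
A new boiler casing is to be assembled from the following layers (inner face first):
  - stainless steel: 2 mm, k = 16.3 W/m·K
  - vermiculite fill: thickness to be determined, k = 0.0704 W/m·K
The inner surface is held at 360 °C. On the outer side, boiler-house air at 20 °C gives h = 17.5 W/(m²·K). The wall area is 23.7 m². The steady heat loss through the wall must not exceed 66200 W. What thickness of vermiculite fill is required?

L ≈ 4.54 mm

Model the wall as resistances in series:
R_stainless steel = L/(kA) = 0.002/(16.3×23.7) = 5.177×10^-6 K/W
R_outer film = 1/(h_o·A) = 1/(17.5×23.7) = 0.002411 K/W
Sum of the known resistances R_other = 0.002416 K/W
Required total resistance R_tot = ΔT/Q_allow = 340/66200 = 0.005136 K/W
R_vermiculite fill = R_tot − R_other = 0.00272 K/W
L = R·k·A = 0.00272×0.0704×23.7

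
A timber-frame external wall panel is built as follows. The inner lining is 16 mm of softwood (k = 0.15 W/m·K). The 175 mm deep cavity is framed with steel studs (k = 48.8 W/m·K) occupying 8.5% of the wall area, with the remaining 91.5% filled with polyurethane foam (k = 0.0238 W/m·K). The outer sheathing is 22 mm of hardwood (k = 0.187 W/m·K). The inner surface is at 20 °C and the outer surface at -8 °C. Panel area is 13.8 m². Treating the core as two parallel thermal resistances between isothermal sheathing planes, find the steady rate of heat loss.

Q ≈ 1450 W

Sheathing layers in series; stud and cavity paths in parallel between them.
R_inner = 0.016/(0.15×13.8) = 0.007729 K/W
R_stud  = 0.175/(48.8×0.085×13.8) = 0.003057 K/W
R_cav   = 0.175/(0.0238×0.915×13.8) = 0.5823 K/W
1/R_core = 1/R_stud + 1/R_cav → R_core = 0.003041 K/W
R_outer = 0.022/(0.187×13.8) = 0.008525 K/W
R_total = 0.0193 K/W
Q = ΔT/R_total = 28/0.0193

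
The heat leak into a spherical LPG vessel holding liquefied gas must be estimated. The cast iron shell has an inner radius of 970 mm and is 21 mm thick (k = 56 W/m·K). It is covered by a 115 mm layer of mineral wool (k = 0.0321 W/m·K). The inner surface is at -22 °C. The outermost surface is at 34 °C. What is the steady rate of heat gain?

Q ≈ 215 W

For a spherical shell R = (1/r₁ − 1/r₂)/(4πk); film R = 1/(h·4πr²). In series:
R_cast iron shell = (1/0.97 − 1/0.991)/(4π×56) = 3.104×10^-5 K/W
R_mineral wool = (1/0.991 − 1/1.106)/(4π×0.0321) = 0.2601 K/W
R_total = 0.2601 K/W
Q = ΔT/R_total = 56/0.2601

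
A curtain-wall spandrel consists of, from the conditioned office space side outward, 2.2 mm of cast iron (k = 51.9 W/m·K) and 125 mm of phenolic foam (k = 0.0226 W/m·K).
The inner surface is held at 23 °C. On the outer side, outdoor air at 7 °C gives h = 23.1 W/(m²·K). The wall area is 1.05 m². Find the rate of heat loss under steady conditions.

Q ≈ 3.01 W

Treating each layer as a thermal resistance in series:
R_cast iron = L/(kA) = 0.0022/(51.9×1.05) = 4.037×10^-5 K/W
R_phenolic foam = L/(kA) = 0.125/(0.0226×1.05) = 5.268 K/W
R_outer film = 1/(h_o·A) = 1/(23.1×1.05) = 0.04123 K/W
R_total = 5.309 K/W
Q = ΔT / R_total = 16 / 5.309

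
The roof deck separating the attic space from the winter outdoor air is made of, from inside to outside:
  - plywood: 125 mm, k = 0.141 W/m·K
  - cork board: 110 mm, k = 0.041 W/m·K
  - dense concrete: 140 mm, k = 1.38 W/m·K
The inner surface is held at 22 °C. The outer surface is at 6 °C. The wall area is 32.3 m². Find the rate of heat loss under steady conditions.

Treating each layer as a thermal resistance in series:
R_plywood = L/(kA) = 0.125/(0.141×32.3) = 0.02745 K/W
R_cork board = L/(kA) = 0.11/(0.041×32.3) = 0.08306 K/W
R_dense concrete = L/(kA) = 0.14/(1.38×32.3) = 0.003141 K/W
R_total = 0.1137 K/W
Q = ΔT / R_total = 16 / 0.1137

Q ≈ 141 W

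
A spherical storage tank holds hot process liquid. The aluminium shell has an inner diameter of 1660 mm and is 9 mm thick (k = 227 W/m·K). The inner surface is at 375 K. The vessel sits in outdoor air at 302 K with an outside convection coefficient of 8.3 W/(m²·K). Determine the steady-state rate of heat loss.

For a spherical shell R = (1/r₁ − 1/r₂)/(4πk); film R = 1/(h·4πr²). In series:
R_aluminium shell = (1/0.83 − 1/0.839)/(4π×227) = 4.531×10^-6 K/W
R_outer film = 1/(h·4πr_o²) = 1/(8.3×4π×0.839²) = 0.01362 K/W
R_total = 0.01362 K/W
Q = ΔT/R_total = 73/0.01362

Q ≈ 5360 W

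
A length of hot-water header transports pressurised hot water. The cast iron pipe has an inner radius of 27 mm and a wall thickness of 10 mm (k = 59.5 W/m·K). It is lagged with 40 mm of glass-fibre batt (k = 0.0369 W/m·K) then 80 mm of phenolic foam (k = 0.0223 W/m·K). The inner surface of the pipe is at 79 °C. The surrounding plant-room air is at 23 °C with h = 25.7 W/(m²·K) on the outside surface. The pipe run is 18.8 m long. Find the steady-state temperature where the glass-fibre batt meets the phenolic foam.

Cylindrical conduction, so R = ln(r₂/r₁)/(2πkL) per layer, in series:
R_cast iron pipe wall = ln(37/27)/(2π×59.5×18.8) = 4.483×10^-5 K/W
R_glass-fibre batt = ln(77/37)/(2π×0.0369×18.8) = 0.1681 K/W
R_phenolic foam = ln(157/77)/(2π×0.0223×18.8) = 0.2705 K/W
R_outer film = 1/(h_o·2πr_oL) = 1/(25.7×2π×0.157×18.8) = 0.002098 K/W
R_total = 0.4407 K/W
Q = ΔT/R_total = 56/0.4407
Q = 127 W
T_interface = T_inner − Q·ΣR(inner→interface) = 79 − 127×0.1682

T ≈ 57.6 °C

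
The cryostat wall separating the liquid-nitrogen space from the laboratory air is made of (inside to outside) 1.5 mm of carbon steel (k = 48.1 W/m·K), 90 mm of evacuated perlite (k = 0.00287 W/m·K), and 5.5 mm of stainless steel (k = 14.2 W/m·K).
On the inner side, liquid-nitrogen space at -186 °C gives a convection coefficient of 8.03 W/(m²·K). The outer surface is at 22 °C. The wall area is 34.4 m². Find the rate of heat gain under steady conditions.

Q ≈ 227 W

Using the resistance-network approach (series):
R_inner film = 1/(h_i·A) = 1/(8.03×34.4) = 0.00362 K/W
R_carbon steel = L/(kA) = 0.0015/(48.1×34.4) = 9.065×10^-7 K/W
R_evacuated perlite = L/(kA) = 0.09/(0.00287×34.4) = 0.9116 K/W
R_stainless steel = L/(kA) = 0.0055/(14.2×34.4) = 1.126×10^-5 K/W
R_total = 0.9152 K/W
Q = ΔT / R_total = 208 / 0.9152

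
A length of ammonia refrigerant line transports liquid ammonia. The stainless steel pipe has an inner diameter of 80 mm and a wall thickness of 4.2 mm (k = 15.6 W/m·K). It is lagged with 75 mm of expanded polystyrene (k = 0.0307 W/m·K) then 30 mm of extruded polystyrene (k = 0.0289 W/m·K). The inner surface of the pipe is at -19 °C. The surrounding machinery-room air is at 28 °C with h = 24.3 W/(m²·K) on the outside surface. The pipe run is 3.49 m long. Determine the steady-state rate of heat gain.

Q ≈ 25.5 W

Cylindrical conduction, so R = ln(r₂/r₁)/(2πkL) per layer, in series:
R_stainless steel pipe wall = ln(44.2/40)/(2π×15.6×3.49) = 2.919×10^-4 K/W
R_expanded polystyrene = ln(119.2/44.2)/(2π×0.0307×3.49) = 1.474 K/W
R_extruded polystyrene = ln(149.2/119.2)/(2π×0.0289×3.49) = 0.3542 K/W
R_outer film = 1/(h_o·2πr_oL) = 1/(24.3×2π×0.1492×3.49) = 0.01258 K/W
R_total = 1.841 K/W
Q = ΔT/R_total = 47/1.841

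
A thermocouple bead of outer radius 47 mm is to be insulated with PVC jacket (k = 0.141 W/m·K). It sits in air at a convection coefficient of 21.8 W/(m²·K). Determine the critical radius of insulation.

For a sphere r_cr = 2k/h = 2×0.141/21.8
r_cr = 12.9 mm; since the bare radius (47 mm) is above r_cr, any added insulation will reduce heat loss.

r_cr ≈ 12.9 mm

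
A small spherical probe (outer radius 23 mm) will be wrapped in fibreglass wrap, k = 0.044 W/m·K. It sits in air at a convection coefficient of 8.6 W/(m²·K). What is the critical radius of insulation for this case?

r_cr ≈ 10.2 mm

For a sphere r_cr = 2k/h = 2×0.044/8.6
r_cr = 10.2 mm; since the bare radius (23 mm) is above r_cr, any added insulation will reduce heat loss.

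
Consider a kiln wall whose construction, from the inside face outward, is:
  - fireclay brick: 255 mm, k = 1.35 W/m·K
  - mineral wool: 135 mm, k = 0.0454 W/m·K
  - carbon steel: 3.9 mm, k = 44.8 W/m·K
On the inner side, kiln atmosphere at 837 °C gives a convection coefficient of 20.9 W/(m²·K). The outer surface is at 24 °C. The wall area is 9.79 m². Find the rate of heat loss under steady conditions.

Q ≈ 2480 W

Treating each layer as a thermal resistance in series:
R_inner film = 1/(h_i·A) = 1/(20.9×9.79) = 0.004887 K/W
R_fireclay brick = L/(kA) = 0.255/(1.35×9.79) = 0.01929 K/W
R_mineral wool = L/(kA) = 0.135/(0.0454×9.79) = 0.3037 K/W
R_carbon steel = L/(kA) = 0.0039/(44.8×9.79) = 8.892×10^-6 K/W
R_total = 0.3279 K/W
Q = ΔT / R_total = 813 / 0.3279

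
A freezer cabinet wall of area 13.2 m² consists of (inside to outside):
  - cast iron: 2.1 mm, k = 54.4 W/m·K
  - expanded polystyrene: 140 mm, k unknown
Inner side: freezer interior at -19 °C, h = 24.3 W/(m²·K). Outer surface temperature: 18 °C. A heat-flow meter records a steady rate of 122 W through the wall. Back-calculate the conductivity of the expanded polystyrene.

Treating each layer as a thermal resistance in series:
R_inner film = 1/(h_i·A) = 1/(24.3×13.2) = 0.003118 K/W
R_cast iron = L/(kA) = 0.0021/(54.4×13.2) = 2.924×10^-6 K/W
Sum of known resistances R_other = 0.003121 K/W
Total R = ΔT/Q = 37/122 = 0.3033 K/W
R_expanded polystyrene = R_total − R_other = 0.3002 K/W
k = L/(R·A) = 0.14/(0.3002×13.2)

k ≈ 0.0353 W/(m·K)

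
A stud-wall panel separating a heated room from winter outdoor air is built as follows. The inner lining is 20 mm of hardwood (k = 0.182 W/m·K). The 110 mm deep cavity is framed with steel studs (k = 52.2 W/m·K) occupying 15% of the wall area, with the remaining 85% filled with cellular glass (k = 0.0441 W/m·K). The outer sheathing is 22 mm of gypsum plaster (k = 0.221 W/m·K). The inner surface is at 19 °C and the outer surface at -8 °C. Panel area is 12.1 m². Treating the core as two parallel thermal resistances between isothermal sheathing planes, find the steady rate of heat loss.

Sheathing layers in series; stud and cavity paths in parallel between them.
R_inner = 0.02/(0.182×12.1) = 0.009082 K/W
R_stud  = 0.11/(52.2×0.15×12.1) = 0.001161 K/W
R_cav   = 0.11/(0.0441×0.85×12.1) = 0.2425 K/W
1/R_core = 1/R_stud + 1/R_cav → R_core = 0.001156 K/W
R_outer = 0.022/(0.221×12.1) = 0.008227 K/W
R_total = 0.01846 K/W
Q = ΔT/R_total = 27/0.01846

Q ≈ 1460 W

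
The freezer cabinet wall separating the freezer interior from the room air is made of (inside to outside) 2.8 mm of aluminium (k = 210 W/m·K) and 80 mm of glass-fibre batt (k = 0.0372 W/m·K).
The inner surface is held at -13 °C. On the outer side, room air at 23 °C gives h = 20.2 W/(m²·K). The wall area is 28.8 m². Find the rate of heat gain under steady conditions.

Using the resistance-network approach (series):
R_aluminium = L/(kA) = 0.0028/(210×28.8) = 4.63×10^-7 K/W
R_glass-fibre batt = L/(kA) = 0.08/(0.0372×28.8) = 0.07467 K/W
R_outer film = 1/(h_o·A) = 1/(20.2×28.8) = 0.001719 K/W
R_total = 0.07639 K/W
Q = ΔT / R_total = 36 / 0.07639

Q ≈ 471 W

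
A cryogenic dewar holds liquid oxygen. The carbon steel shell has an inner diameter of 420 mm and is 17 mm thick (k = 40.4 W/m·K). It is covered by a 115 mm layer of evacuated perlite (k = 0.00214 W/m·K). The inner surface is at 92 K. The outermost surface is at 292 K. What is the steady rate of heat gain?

Each spherical layer contributes R = (1/r_i − 1/r_o)/(4πk):
R_carbon steel shell = (1/0.21 − 1/0.227)/(4π×40.4) = 7.024×10^-4 K/W
R_evacuated perlite = (1/0.227 − 1/0.342)/(4π×0.00214) = 55.08 K/W
R_total = 55.08 K/W
Q = ΔT/R_total = 200/55.08

Q ≈ 3.63 W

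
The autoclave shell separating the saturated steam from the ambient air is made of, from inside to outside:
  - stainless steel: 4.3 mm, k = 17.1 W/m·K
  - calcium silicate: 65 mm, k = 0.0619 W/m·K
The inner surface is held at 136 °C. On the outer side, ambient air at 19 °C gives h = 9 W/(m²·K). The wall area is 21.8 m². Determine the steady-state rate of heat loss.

Model the wall as resistances in series:
R_stainless steel = L/(kA) = 0.0043/(17.1×21.8) = 1.153×10^-5 K/W
R_calcium silicate = L/(kA) = 0.065/(0.0619×21.8) = 0.04817 K/W
R_outer film = 1/(h_o·A) = 1/(9×21.8) = 0.005097 K/W
R_total = 0.05328 K/W
Q = ΔT / R_total = 117 / 0.05328

Q ≈ 2200 W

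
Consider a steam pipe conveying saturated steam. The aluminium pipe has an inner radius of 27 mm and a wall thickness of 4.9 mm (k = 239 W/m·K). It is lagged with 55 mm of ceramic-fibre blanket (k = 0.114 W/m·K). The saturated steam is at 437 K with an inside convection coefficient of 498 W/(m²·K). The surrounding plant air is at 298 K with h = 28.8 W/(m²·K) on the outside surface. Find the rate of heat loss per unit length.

q′ ≈ 94.3 W/m

Per-layer cylindrical resistances, series-summed:
R_inner film = 1/(h_i·2πr₁L) = 1/(498×2π×0.027×1) = 0.01184 K/W
R_aluminium pipe wall = ln(31.9/27)/(2π×239×1) = 1.111×10^-4 K/W
R_ceramic-fibre blanket = ln(86.9/31.9)/(2π×0.114×1) = 1.399 K/W
R_outer film = 1/(h_o·2πr_oL) = 1/(28.8×2π×0.0869×1) = 0.06359 K/W
R_total = 1.475 K/W
Q = ΔT/R_total = 139/1.475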